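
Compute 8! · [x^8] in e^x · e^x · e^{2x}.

The EGF product rule gives c_8 = Σ_{k_1+k_2+k_3=8} C(8; k_1,k_2,k_3) · ∏ g_i(k_i), where e^x gives (1)^k; e^x gives (1)^k; e^{2x} gives (2)^k.
g_1(k) for k = 0…8: 1, 1, 1, 1, 1, 1, 1, 1, 1.
g_2(k) for k = 0…8: 1, 1, 1, 1, 1, 1, 1, 1, 1.
g_3(k) for k = 0…8: 1, 2, 4, 8, 16, 32, 64, 128, 256.
First combine the last two factors: h(k) = Σ_j C(k,j)·g_2(j)·g_3(k−j) for k = 0…8: 1, 3, 9, 27, 81, 243, 729, 2187, 6561.
c_8 = Σ_k C(8,k)·g_1(k)·h(8−k) = 1·1·6561 + 8·1·2187 + 28·1·729 + 56·1·243 + 70·1·81 + 56·1·27 + 28·1·9 + 8·1·3 + 1·1·1 = 6561 + 17496 + 20412 + 13608 + 5670 + 1512 + 252 + 24 + 1 = 65536.

65536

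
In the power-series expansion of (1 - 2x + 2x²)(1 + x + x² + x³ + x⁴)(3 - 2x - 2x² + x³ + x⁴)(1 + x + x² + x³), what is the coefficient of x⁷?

(1 - 2x + 2x²) has coefficients 1,-2,2 for degrees 0…2.
(1 + x + x² + x³ + x⁴) has coefficients 1,1,1,1,1,0,0,0 for degrees 0…7.
Multiplying by (3 - 2x - 2x² + x³ + x⁴) gives running coefficients 3,1,-1,0,1,-2,0,2 for degrees 0…7.
Finally multiplying by (1 + x + x² + x³), the product of all factors after the first has coefficients 3,4,3,3,1,-2,-1,1 for degrees 0…7.
[x⁷] = 1·1 − 2·(-1) + 2·(-2) = -1.

-1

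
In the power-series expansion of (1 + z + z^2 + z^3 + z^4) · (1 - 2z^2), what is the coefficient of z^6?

(1 + z + z^2 + z^3 + z^4) has coefficients 1,1,1,1,1 for degrees 0…4.
(1 - 2z^2) has coefficients 1,0,-2,0,0,0,0 for degrees 0…6.
[z^6] = 1·0 + 1·0 + 1·0 + 1·0 + 1·(-2) = -2.

-2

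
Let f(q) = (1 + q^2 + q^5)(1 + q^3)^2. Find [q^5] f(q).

(1 + q^2 + q^5) has coefficients 1,0,1,0,0,1 for degrees 0…5.
(1 + q^3)^2 has coefficients 1,0,0,2,0,0 for degrees 0…5.
[q^5] = 1·0 + 1·2 + 1·1 = 3.

3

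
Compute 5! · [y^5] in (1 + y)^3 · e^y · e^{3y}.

The EGF product rule gives c_5 = Σ_{k_1+k_2+k_3=5} C(5; k_1,k_2,k_3) · ∏ g_i(k_i), where (1+y)^3 gives the falling factorial (3)_k; e^y gives (1)^k; e^{3y} gives (3)^k.
g_1(k) for k = 0…5: 1, 3, 6, 6, 0, 0.
g_2(k) for k = 0…5: 1, 1, 1, 1, 1, 1.
g_3(k) for k = 0…5: 1, 3, 9, 27, 81, 243.
First combine the last two factors: h(k) = Σ_j C(k,j)·g_2(j)·g_3(k−j) for k = 0…5: 1, 4, 16, 64, 256, 1024.
c_5 = Σ_k C(5,k)·g_1(k)·h(5−k) = 1·1·1024 + 5·3·256 + 10·6·64 + 10·6·16 = 1024 + 3840 + 3840 + 960 = 9664.

9664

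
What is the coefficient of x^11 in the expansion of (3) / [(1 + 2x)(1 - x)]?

-4095

Partial fractions give a closed form: a_n = (2)·(-2)^n + (1)·1^n.
At n = 11: a_11 = -4095.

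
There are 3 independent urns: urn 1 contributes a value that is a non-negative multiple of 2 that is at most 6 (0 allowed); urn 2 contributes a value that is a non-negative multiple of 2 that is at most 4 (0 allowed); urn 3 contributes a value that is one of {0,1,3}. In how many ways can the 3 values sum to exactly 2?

The generating function for the choices is (1 + x² + x⁴ + x⁶)·(1 + x² + x⁴)·(1 + x + x³); the count is [x²].
(1 + x² + x⁴ + x⁶) has coefficients 1,0,1 for degrees 0…2.
(1 + x² + x⁴) has coefficients 1,0,1 for degrees 0…2.
Finally multiplying by (1 + x + x³), the product of all factors after the first has coefficients 1,1,1 for degrees 0…2.
[x²] = 1·1 + 1·1 = 2.

2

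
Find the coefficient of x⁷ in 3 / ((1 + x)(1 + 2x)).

Partial fractions give a closed form: a_n = (-3)·(-1)^n + (6)·(-2)^n.
At n = 7: a_7 = -765.

-765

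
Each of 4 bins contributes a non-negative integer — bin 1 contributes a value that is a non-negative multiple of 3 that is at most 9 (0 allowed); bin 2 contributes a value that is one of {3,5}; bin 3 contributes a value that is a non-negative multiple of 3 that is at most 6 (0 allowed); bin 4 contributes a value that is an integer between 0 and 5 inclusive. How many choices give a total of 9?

The generating function for the choices is (1 + x^3 + x^6 + x^9)·(x^3 + x^5)·(1 + x^3 + x^6)·(1 + x + x^2 + x^3 + x^4 + x^5); the count is [x^9].
(1 + x^3 + x^6 + x^9) has coefficients 1,0,0,1,0,0,1,0,0,1 for degrees 0…9.
(x^3 + x^5) has coefficients 0,0,0,1,0,1,0,0,0,0 for degrees 0…9.
Multiplying by (1 + x^3 + x^6) gives running coefficients 0,0,0,1,0,1,1,0,1,1 for degrees 0…9.
Finally multiplying by (1 + x + x^2 + x^3 + x^4 + x^5), the product of all factors after the first has coefficients 0,0,0,1,1,2,3,3,4,4 for degrees 0…9.
[x^9] = 1·4 + 1·3 + 1·1 + 1·0 = 8.

8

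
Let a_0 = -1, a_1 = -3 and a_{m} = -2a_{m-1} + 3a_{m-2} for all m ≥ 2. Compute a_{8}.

3279

The ordinary generating function has denominator 1 + 2t - 3t^2.
Iterating the recurrence: a_0,…,a_{8} = -1, -3, 3, -15, 39, -123, 363, -1095, 3279.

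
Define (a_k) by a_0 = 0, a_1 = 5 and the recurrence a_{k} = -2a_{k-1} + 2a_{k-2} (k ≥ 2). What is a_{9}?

12240

The ordinary generating function has denominator 1 + 2x - 2x^2.
Iterating the recurrence: a_0,…,a_{9} = 0, 5, -10, 30, -80, 220, -600, 1640, -4480, 12240.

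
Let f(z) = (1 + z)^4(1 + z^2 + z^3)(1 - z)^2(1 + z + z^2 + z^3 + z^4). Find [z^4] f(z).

2

(1 + z)^4 has coefficients 1,4,6,4,1 for degrees 0…4.
(1 + z^2 + z^3) has coefficients 1,0,1,1,0 for degrees 0…4.
Multiplying by (1 - z)^2 gives running coefficients 1,-2,2,-1,-1 for degrees 0…4.
Finally multiplying by (1 + z + z^2 + z^3 + z^4), the product of all factors after the first has coefficients 1,-1,1,0,-1 for degrees 0…4.
[z^4] = 1·(-1) + 4·0 + 6·1 + 4·(-1) + 1·1 = 2.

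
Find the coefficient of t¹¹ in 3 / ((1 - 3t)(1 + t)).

398580

Partial fractions give a closed form: a_n = (9/4)·3^n + (3/4)·(-1)^n.
At n = 11: a_11 = 398580.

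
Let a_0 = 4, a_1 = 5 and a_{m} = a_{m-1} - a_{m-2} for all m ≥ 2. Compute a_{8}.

1

The ordinary generating function has denominator 1 - q + q^2.
Iterating the recurrence: a_0,…,a_{8} = 4, 5, 1, -4, -5, -1, 4, 5, 1.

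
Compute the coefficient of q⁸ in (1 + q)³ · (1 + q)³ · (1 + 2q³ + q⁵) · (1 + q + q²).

124

(1 + q)³ has coefficients 1,3,3,1 for degrees 0…3.
(1 + q)³ has coefficients 1,3,3,1,0,0,0,0,0 for degrees 0…8.
Multiplying by (1 + 2q³ + q⁵) gives running coefficients 1,3,3,3,6,7,5,3,1 for degrees 0…8.
Finally multiplying by (1 + q + q²), the product of all factors after the first has coefficients 1,4,7,9,12,16,18,15,9 for degrees 0…8.
[q⁸] = 1·9 + 3·15 + 3·18 + 1·16 = 124.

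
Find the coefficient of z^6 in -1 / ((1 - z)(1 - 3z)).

-1093

Partial fractions give a closed form: a_n = (1/2)·1^n + (-3/2)·3^n.
At n = 6: a_6 = -1093.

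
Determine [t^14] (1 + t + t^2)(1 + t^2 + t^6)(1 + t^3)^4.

(1 + t + t^2) has coefficients 1,1,1 for degrees 0…2.
(1 + t^2 + t^6) has coefficients 1,0,1,0,0,0,1,0,0,0,0,0,0,0,0 for degrees 0…14.
Finally multiplying by (1 + t^3)^4, the product of all factors after the first has coefficients 1,0,1,4,0,4,7,0,6,8,0,4,7,0,1 for degrees 0…14.
[t^14] = 1·1 + 1·0 + 1·7 = 8.

8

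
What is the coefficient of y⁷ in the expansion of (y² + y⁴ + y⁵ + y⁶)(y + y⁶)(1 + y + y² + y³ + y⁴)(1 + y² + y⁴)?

(y² + y⁴ + y⁵ + y⁶) has coefficients 0,0,1,0,1,1,1 for degrees 0…6.
(y + y⁶) has coefficients 0,1,0,0,0,0,1,0 for degrees 0…7.
Multiplying by (1 + y + y² + y³ + y⁴) gives running coefficients 0,1,1,1,1,1,1,1 for degrees 0…7.
Finally multiplying by (1 + y² + y⁴), the product of all factors after the first has coefficients 0,1,1,2,2,3,3,3 for degrees 0…7.
[y⁷] = 1·3 + 1·2 + 1·1 + 1·1 = 7.

7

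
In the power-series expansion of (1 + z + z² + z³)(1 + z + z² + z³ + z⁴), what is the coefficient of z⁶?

(1 + z + z² + z³) has coefficients 1,1,1,1 for degrees 0…3.
(1 + z + z² + z³ + z⁴) has coefficients 1,1,1,1,1,0,0 for degrees 0…6.
[z⁶] = 1·0 + 1·0 + 1·1 + 1·1 = 2.

2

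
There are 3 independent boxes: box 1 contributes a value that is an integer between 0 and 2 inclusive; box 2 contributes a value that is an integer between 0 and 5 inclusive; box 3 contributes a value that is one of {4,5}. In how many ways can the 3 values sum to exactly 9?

6

The generating function for the choices is (1 + y + y^2)·(1 + y + y^2 + y^3 + y^4 + y^5)·(y^4 + y^5); the count is [y^9].
(1 + y + y^2) has coefficients 1,1,1 for degrees 0…2.
(1 + y + y^2 + y^3 + y^4 + y^5) has coefficients 1,1,1,1,1,1,0,0,0,0 for degrees 0…9.
Finally multiplying by (y^4 + y^5), the product of all factors after the first has coefficients 0,0,0,0,1,2,2,2,2,2 for degrees 0…9.
[y^9] = 1·2 + 1·2 + 1·2 = 6.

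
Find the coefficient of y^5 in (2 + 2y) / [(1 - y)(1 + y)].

Partial fractions give a closed form: a_n = (2)·1^n.
At n = 5: a_5 = 2.

2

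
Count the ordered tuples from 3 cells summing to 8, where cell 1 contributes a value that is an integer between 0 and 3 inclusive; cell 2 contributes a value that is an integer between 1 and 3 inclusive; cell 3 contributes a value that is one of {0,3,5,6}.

7

The generating function for the choices is (1 + q + q^2 + q^3)·(q + q^2 + q^3)·(1 + q^3 + q^5 + q^6); the count is [q^8].
(1 + q + q^2 + q^3) has coefficients 1,1,1,1 for degrees 0…3.
(q + q^2 + q^3) has coefficients 0,1,1,1,0,0,0,0,0 for degrees 0…8.
Finally multiplying by (1 + q^3 + q^5 + q^6), the product of all factors after the first has coefficients 0,1,1,1,1,1,2,2,2 for degrees 0…8.
[q^8] = 1·2 + 1·2 + 1·2 + 1·1 = 7.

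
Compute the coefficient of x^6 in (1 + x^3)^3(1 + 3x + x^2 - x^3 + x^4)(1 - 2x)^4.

(1 + x^3)^3 has coefficients 1,0,0,3,0,0,3 for degrees 0…6.
(1 + 3x + x^2 - x^3 + x^4) has coefficients 1,3,1,-1,1,0,0 for degrees 0…6.
Finally multiplying by (1 - 2x)^4, the product of all factors after the first has coefficients 1,-5,1,31,-47,-16,72 for degrees 0…6.
[x^6] = 1·72 + 3·31 + 3·1 = 168.

168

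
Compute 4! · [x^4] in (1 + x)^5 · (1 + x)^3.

1680

The EGF product rule gives c_4 = Σ_{k_1+k_2=4} C(4; k_1,k_2) · ∏ g_i(k_i), where (1+x)^5 gives the falling factorial (5)_k; (1+x)^3 gives the falling factorial (3)_k.
g_1(k) for k = 0…4: 1, 5, 20, 60, 120.
g_2(k) for k = 0…4: 1, 3, 6, 6, 0.
c_4 = Σ_k C(4,k)·g_1(k)·g_2(4−k) = 4·5·6 + 6·20·6 + 4·60·3 + 1·120·1 = 120 + 720 + 720 + 120 = 1680.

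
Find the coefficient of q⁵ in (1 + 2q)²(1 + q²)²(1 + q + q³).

19

(1 + 2q)² has coefficients 1,4,4 for degrees 0…2.
(1 + q²)² has coefficients 1,0,2,0,1,0 for degrees 0…5.
Finally multiplying by (1 + q + q³), the product of all factors after the first has coefficients 1,1,2,3,1,3 for degrees 0…5.
[q⁵] = 1·3 + 4·1 + 4·3 = 19.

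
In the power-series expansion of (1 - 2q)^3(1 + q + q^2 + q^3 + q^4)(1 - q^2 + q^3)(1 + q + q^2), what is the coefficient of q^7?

(1 - 2q)^3 has coefficients 1,-6,12,-8 for degrees 0…3.
(1 + q + q^2 + q^3 + q^4) has coefficients 1,1,1,1,1,0,0,0 for degrees 0…7.
Multiplying by (1 - q^2 + q^3) gives running coefficients 1,1,0,1,1,0,0,1 for degrees 0…7.
Finally multiplying by (1 + q + q^2), the product of all factors after the first has coefficients 1,2,2,2,2,2,1,1 for degrees 0…7.
[q^7] = 1·1 − 6·1 + 12·2 − 8·2 = 3.

3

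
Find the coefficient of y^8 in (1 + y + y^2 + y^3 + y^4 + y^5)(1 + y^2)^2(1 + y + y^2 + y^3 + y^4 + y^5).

(1 + y + y^2 + y^3 + y^4 + y^5) has coefficients 1,1,1,1,1,1 for degrees 0…5.
(1 + y^2)^2 has coefficients 1,0,2,0,1,0,0,0,0 for degrees 0…8.
Finally multiplying by (1 + y + y^2 + y^3 + y^4 + y^5), the product of all factors after the first has coefficients 1,1,3,3,4,4,3,3,1 for degrees 0…8.
[y^8] = 1·1 + 1·3 + 1·3 + 1·4 + 1·4 + 1·3 = 18.

18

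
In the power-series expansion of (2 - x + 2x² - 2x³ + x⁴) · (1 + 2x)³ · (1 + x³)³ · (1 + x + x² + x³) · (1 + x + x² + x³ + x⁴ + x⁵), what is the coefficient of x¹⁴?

764

(2 - x + 2x² - 2x³ + x⁴) has coefficients 2,-1,2,-2,1 for degrees 0…4.
(1 + 2x)³ has coefficients 1,6,12,8,0,0,0,0,0,0,0,0,0,0,0 for degrees 0…14.
Multiplying by (1 + x³)³ gives running coefficients 1,6,12,11,18,36,27,18,36,25,6,12,8,0,0 for degrees 0…14.
Multiplying by (1 + x + x² + x³) gives running coefficients 1,7,19,30,47,77,92,99,117,106,85,79,51,26,20 for degrees 0…14.
Finally multiplying by (1 + x + x² + x³ + x⁴ + x⁵), the product of all factors after the first has coefficients 1,8,27,57,104,181,272,364,462,538,576,578,537,464,367 for degrees 0…14.
[x¹⁴] = 2·367 − 1·464 + 2·537 − 2·578 + 1·576 = 764.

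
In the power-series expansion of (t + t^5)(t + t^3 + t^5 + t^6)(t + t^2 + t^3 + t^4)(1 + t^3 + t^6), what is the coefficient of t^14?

9

(t + t^5) has coefficients 0,1,0,0,0,1 for degrees 0…5.
(t + t^3 + t^5 + t^6) has coefficients 0,1,0,1,0,1,1,0,0,0,0,0,0,0,0 for degrees 0…14.
Multiplying by (t + t^2 + t^3 + t^4) gives running coefficients 0,0,1,1,2,2,2,3,2,2,1,0,0,0,0 for degrees 0…14.
Finally multiplying by (1 + t^3 + t^6), the product of all factors after the first has coefficients 0,0,1,1,2,3,3,5,5,5,6,4,4,4,2 for degrees 0…14.
[t^14] = 1·4 + 1·5 = 9.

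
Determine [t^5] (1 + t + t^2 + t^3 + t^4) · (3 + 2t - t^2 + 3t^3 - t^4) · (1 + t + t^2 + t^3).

20

(1 + t + t^2 + t^3 + t^4) has coefficients 1,1,1,1,1 for degrees 0…4.
(3 + 2t - t^2 + 3t^3 - t^4) has coefficients 3,2,-1,3,-1,0 for degrees 0…5.
Finally multiplying by (1 + t + t^2 + t^3), the product of all factors after the first has coefficients 3,5,4,7,3,1 for degrees 0…5.
[t^5] = 1·1 + 1·3 + 1·7 + 1·4 + 1·5 = 20.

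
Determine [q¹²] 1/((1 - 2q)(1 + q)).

2731

Partial fractions give a closed form: a_n = (2/3)·2^n + (1/3)·(-1)^n.
At n = 12: a_12 = 2731.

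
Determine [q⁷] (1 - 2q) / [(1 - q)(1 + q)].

The denominator gives the recurrence a_n = a_(n−2) for n ≥ 2; the numerator fixes a_0 = 1, a_1 = -2.
Iterating: 1, -2, 1, -2, 1, -2, 1, -2, so a_7 = -2.

-2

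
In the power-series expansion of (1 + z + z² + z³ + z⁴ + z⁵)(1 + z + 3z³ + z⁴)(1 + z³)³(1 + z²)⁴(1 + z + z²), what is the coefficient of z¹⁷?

(1 + z + z² + z³ + z⁴ + z⁵) has coefficients 1,1,1,1,1,1 for degrees 0…5.
(1 + z + 3z³ + z⁴) has coefficients 1,1,0,3,1,0,0,0,0,0,0,0,0,0,0,0,0,0 for degrees 0…17.
Multiplying by (1 + z³)³ gives running coefficients 1,1,0,6,4,0,12,6,0,10,4,0,3,1,0,0,0,0 for degrees 0…17.
Multiplying by (1 + z²)⁴ gives running coefficients 1,1,4,10,10,30,32,46,73,59,92,82,71,85,48,50,34,16 for degrees 0…17.
Finally multiplying by (1 + z + z²), the product of all factors after the first has coefficients 1,2,6,15,24,50,72,108,151,178,224,233,245,238,204,183,132,100 for degrees 0…17.
[z¹⁷] = 1·100 + 1·132 + 1·183 + 1·204 + 1·238 + 1·245 = 1102.

1102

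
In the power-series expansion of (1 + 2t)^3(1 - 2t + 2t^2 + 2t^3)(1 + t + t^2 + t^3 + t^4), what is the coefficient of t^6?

76

(1 + 2t)^3 has coefficients 1,6,12,8 for degrees 0…3.
(1 - 2t + 2t^2 + 2t^3) has coefficients 1,-2,2,2,0,0,0 for degrees 0…6.
Finally multiplying by (1 + t + t^2 + t^3 + t^4), the product of all factors after the first has coefficients 1,-1,1,3,3,2,4 for degrees 0…6.
[t^6] = 1·4 + 6·2 + 12·3 + 8·3 = 76.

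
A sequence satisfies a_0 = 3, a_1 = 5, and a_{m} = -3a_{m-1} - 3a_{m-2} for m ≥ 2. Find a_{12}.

The ordinary generating function has denominator 1 + 3t + 3t^2.
Iterating the recurrence: a_0,…,a_{12} = 3, 5, -24, 57, -99, 126, -81, -135, 648, -1539, 2673, -3402, 2187.

2187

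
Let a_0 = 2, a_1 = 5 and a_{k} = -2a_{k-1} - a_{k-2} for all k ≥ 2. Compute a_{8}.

The ordinary generating function has denominator 1 + 2z + z^2.
Iterating the recurrence: a_0,…,a_{8} = 2, 5, -12, 19, -26, 33, -40, 47, -54.

-54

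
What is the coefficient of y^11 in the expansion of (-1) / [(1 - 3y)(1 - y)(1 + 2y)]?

Partial fractions give a closed form: a_n = (-9/10)·3^n + (1/6)·1^n + (-4/15)·(-2)^n.
At n = 11: a_11 = -158886.

-158886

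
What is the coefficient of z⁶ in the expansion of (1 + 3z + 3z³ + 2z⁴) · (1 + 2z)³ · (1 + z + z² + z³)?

187

(1 + 3z + 3z³ + 2z⁴) has coefficients 1,3,0,3,2 for degrees 0…4.
(1 + 2z)³ has coefficients 1,6,12,8,0,0,0 for degrees 0…6.
Finally multiplying by (1 + z + z² + z³), the product of all factors after the first has coefficients 1,7,19,27,26,20,8 for degrees 0…6.
[z⁶] = 1·8 + 3·20 + 3·27 + 2·19 = 187.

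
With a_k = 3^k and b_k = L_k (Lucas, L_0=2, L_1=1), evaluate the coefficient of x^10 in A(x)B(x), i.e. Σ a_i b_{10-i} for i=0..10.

The convolution is the x^10 coefficient of A(x)B(x).
Σ = 1·123 + 3·76 + 9·47 + 27·29 + 81·18 + 243·11 + 729·7 + 2187·4 + 6561·3 + 19683·1 + 59049·2 = 177003.

177003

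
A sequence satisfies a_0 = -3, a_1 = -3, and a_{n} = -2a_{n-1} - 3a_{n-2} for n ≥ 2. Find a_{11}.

987

The ordinary generating function has denominator 1 + 2z + 3z^2.
Iterating the recurrence: a_0,…,a_{11} = -3, -3, 15, -21, -3, 69, -129, 51, 285, -723, 591, 987.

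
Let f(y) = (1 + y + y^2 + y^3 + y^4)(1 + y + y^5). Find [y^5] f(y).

(1 + y + y^2 + y^3 + y^4) has coefficients 1,1,1,1,1 for degrees 0…4.
(1 + y + y^5) has coefficients 1,1,0,0,0,1 for degrees 0…5.
[y^5] = 1·1 + 1·0 + 1·0 + 1·0 + 1·1 = 2.

2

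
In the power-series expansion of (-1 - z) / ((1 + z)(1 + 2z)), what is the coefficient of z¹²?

Partial fractions give a closed form: a_n = (-1)·(-2)^n.
At n = 12: a_12 = -4096.

-4096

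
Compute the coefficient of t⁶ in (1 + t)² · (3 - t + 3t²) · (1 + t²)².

(1 + t)² has coefficients 1,2,1 for degrees 0…2.
(3 - t + 3t²) has coefficients 3,-1,3,0,0,0,0 for degrees 0…6.
Finally multiplying by (1 + t²)², the product of all factors after the first has coefficients 3,-1,9,-2,9,-1,3 for degrees 0…6.
[t⁶] = 1·3 + 2·(-1) + 1·9 = 10.

10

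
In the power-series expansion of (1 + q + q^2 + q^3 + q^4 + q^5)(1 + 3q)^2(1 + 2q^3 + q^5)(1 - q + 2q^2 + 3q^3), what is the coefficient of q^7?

(1 + q + q^2 + q^3 + q^4 + q^5) has coefficients 1,1,1,1,1,1 for degrees 0…5.
(1 + 3q)^2 has coefficients 1,6,9,0,0,0,0,0 for degrees 0…7.
Multiplying by (1 + 2q^3 + q^5) gives running coefficients 1,6,9,2,12,19,6,9 for degrees 0…7.
Finally multiplying by (1 - q + 2q^2 + 3q^3), the product of all factors after the first has coefficients 1,5,5,8,46,38,17,77 for degrees 0…7.
[q^7] = 1·77 + 1·17 + 1·38 + 1·46 + 1·8 + 1·5 = 191.

191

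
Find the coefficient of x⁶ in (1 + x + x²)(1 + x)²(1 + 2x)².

(1 + x + x²) has coefficients 1,1,1 for degrees 0…2.
(1 + x)² has coefficients 1,2,1,0,0,0,0 for degrees 0…6.
Finally multiplying by (1 + 2x)², the product of all factors after the first has coefficients 1,6,13,12,4,0,0 for degrees 0…6.
[x⁶] = 1·0 + 1·0 + 1·4 = 4.

4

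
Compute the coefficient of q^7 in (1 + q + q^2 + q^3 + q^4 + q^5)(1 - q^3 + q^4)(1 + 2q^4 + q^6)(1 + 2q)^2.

25

(1 + q + q^2 + q^3 + q^4 + q^5) has coefficients 1,1,1,1,1,1 for degrees 0…5.
(1 - q^3 + q^4) has coefficients 1,0,0,-1,1,0,0,0 for degrees 0…7.
Multiplying by (1 + 2q^4 + q^6) gives running coefficients 1,0,0,-1,3,0,1,-2 for degrees 0…7.
Finally multiplying by (1 + 2q)^2, the product of all factors after the first has coefficients 1,4,4,-1,-1,8,13,2 for degrees 0…7.
[q^7] = 1·2 + 1·13 + 1·8 + 1·(-1) + 1·(-1) + 1·4 = 25.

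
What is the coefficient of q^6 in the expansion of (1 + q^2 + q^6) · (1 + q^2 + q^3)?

(1 + q^2 + q^6) has coefficients 1,0,1,0,0,0,1 for degrees 0…6.
(1 + q^2 + q^3) has coefficients 1,0,1,1,0,0,0 for degrees 0…6.
[q^6] = 1·0 + 1·0 + 1·1 = 1.

1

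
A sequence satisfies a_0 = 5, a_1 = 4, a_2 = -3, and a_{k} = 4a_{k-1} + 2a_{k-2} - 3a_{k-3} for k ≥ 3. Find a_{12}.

The ordinary generating function has denominator 1 - 4t - 2t^2 + 3t^3.
Iterating the recurrence: a_0,…,a_{12} = 5, 4, -3, -19, -94, -405, -1751, -7532, -32415, -139471, -600118, -2582169, -11110499.

-11110499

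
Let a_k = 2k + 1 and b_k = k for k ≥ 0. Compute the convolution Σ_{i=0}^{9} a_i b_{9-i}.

285

Write out a_i and b_{9-i} for i = 0,…,9 and sum the products.
Σ = 1·9 + 3·8 + 5·7 + 7·6 + 9·5 + 11·4 + 13·3 + 15·2 + 17·1 + 19·0 = 285.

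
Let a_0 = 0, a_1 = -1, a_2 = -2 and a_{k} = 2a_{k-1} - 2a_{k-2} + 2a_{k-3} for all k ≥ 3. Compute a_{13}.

The ordinary generating function has denominator 1 - 2t + 2t^2 - 2t^3.
Iterating the recurrence: a_0,…,a_{13} = 0, -1, -2, -2, -2, -4, -8, -12, -16, -24, -40, -64, -96, -144.

-144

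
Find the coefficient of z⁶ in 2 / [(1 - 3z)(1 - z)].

2186

Partial fractions give a closed form: a_n = (3)·3^n + (-1)·1^n.
At n = 6: a_6 = 2186.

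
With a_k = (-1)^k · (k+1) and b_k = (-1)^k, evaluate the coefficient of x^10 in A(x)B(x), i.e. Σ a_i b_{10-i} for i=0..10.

66

This is [x^10] in the product of the two ordinary generating functions.
Σ = 1·1 − 2·(-1) + 3·1 − 4·(-1) + 5·1 − 6·(-1) + 7·1 − 8·(-1) + 9·1 − 10·(-1) + 11·1 = 66.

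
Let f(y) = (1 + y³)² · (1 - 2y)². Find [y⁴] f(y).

-8

(1 + y³)² has coefficients 1,0,0,2,0 for degrees 0…4.
(1 - 2y)² has coefficients 1,-4,4,0,0 for degrees 0…4.
[y⁴] = 1·0 + 2·(-4) = -8.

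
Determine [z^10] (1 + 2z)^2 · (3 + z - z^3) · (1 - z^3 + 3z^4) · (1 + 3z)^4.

(1 + 2z)^2 has coefficients 1,4,4 for degrees 0…2.
(3 + z - z^3) has coefficients 3,1,0,-1,0,0,0,0,0,0,0 for degrees 0…10.
Multiplying by (1 - z^3 + 3z^4) gives running coefficients 3,1,0,-4,8,3,1,-3,0,0,0 for degrees 0…10.
Finally multiplying by (1 + 3z)^4, the product of all factors after the first has coefficients 3,37,174,374,311,-36,37,711,990,189,-243 for degrees 0…10.
[z^10] = 1·(-243) + 4·189 + 4·990 = 4473.

4473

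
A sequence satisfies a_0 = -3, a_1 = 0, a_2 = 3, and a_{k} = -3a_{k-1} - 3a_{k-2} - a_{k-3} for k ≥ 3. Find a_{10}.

27

The ordinary generating function has denominator 1 + 3q + 3q^2 + q^3.
Iterating the recurrence: a_0,…,a_{10} = -3, 0, 3, -6, 9, -12, 15, -18, 21, -24, 27.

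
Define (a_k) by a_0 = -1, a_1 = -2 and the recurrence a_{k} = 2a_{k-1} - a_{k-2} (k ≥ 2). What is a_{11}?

The ordinary generating function has denominator 1 - 2q + q^2.
Iterating the recurrence: a_0,…,a_{11} = -1, -2, -3, -4, -5, -6, -7, -8, -9, -10, -11, -12.

-12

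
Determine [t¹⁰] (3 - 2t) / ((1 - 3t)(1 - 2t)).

409247

Partial fractions give a closed form: a_n = (7)·3^n + (-4)·2^n.
At n = 10: a_10 = 409247.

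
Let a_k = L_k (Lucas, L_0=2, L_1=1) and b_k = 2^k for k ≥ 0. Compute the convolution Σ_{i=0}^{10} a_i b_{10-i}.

5623

This is [x^10] in the product of the two ordinary generating functions.
Σ = 2·1024 + 1·512 + 3·256 + 4·128 + 7·64 + 11·32 + 18·16 + 29·8 + 47·4 + 76·2 + 123·1 = 5623.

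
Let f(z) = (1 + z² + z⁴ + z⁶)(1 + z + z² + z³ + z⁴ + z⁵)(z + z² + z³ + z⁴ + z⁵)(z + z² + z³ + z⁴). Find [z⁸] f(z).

39

(1 + z² + z⁴ + z⁶) has coefficients 1,0,1,0,1,0,1 for degrees 0…6.
(1 + z + z² + z³ + z⁴ + z⁵) has coefficients 1,1,1,1,1,1,0,0,0 for degrees 0…8.
Multiplying by (z + z² + z³ + z⁴ + z⁵) gives running coefficients 0,1,2,3,4,5,5,4,3 for degrees 0…8.
Finally multiplying by (z + z² + z³ + z⁴), the product of all factors after the first has coefficients 0,0,1,3,6,10,14,17,18 for degrees 0…8.
[z⁸] = 1·18 + 1·14 + 1·6 + 1·1 = 39.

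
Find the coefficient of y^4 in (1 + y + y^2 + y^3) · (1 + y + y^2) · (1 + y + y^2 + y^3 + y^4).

(1 + y + y^2 + y^3) has coefficients 1,1,1,1 for degrees 0…3.
(1 + y + y^2) has coefficients 1,1,1,0,0 for degrees 0…4.
Finally multiplying by (1 + y + y^2 + y^3 + y^4), the product of all factors after the first has coefficients 1,2,3,3,3 for degrees 0…4.
[y^4] = 1·3 + 1·3 + 1·3 + 1·2 = 11.

11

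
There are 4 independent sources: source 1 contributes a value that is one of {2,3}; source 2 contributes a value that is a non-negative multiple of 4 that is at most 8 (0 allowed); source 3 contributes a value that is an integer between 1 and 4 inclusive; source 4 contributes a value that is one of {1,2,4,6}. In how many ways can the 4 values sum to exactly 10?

8

The generating function for the choices is (z^2 + z^3)·(1 + z^4 + z^8)·(z + z^2 + z^3 + z^4)·(z + z^2 + z^4 + z^6); the count is [z^10].
(z^2 + z^3) has coefficients 0,0,1,1 for degrees 0…3.
(1 + z^4 + z^8) has coefficients 1,0,0,0,1,0,0,0,1,0,0 for degrees 0…10.
Multiplying by (z + z^2 + z^3 + z^4) gives running coefficients 0,1,1,1,1,1,1,1,1,1,1 for degrees 0…10.
Finally multiplying by (z + z^2 + z^4 + z^6), the product of all factors after the first has coefficients 0,0,1,2,2,3,3,4,4,4,4 for degrees 0…10.
[z^10] = 1·4 + 1·4 = 8.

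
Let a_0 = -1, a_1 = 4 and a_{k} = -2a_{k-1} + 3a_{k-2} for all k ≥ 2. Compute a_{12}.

The ordinary generating function has denominator 1 + 2z - 3z^2.
Iterating the recurrence: a_0,…,a_{12} = -1, 4, -11, 34, -101, 304, -911, 2734, -8201, 24604, -73811, 221434, -664301.

-664301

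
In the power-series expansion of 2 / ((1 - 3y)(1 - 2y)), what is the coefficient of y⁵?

1330

Partial fractions give a closed form: a_n = (6)·3^n + (-4)·2^n.
At n = 5: a_5 = 1330.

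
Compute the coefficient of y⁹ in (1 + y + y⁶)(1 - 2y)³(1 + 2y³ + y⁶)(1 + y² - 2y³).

-49

(1 + y + y⁶) has coefficients 1,1,0,0,0,0,1 for degrees 0…6.
(1 - 2y)³ has coefficients 1,-6,12,-8,0,0,0,0,0,0 for degrees 0…9.
Multiplying by (1 + 2y³ + y⁶) gives running coefficients 1,-6,12,-6,-12,24,-15,-6,12,-8 for degrees 0…9.
Finally multiplying by (1 + y² - 2y³), the product of all factors after the first has coefficients 1,-6,13,-14,12,-6,-15,42,-51,16 for degrees 0…9.
[y⁹] = 1·16 + 1·(-51) + 1·(-14) = -49.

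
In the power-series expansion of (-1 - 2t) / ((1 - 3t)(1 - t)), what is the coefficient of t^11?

Partial fractions give a closed form: a_n = (-5/2)·3^n + (3/2)·1^n.
At n = 11: a_11 = -442866.

-442866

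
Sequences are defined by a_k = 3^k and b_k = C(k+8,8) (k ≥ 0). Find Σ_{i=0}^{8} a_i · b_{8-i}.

Write out a_i and b_{8-i} for i = 0,…,8 and sum the products.
Σ = 1·12870 + 3·6435 + 9·3003 + 27·1287 + 81·495 + 243·165 + 729·45 + 2187·9 + 6561·1 = 233190.

233190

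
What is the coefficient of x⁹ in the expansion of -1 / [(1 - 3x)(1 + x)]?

-14762

Partial fractions give a closed form: a_n = (-3/4)·3^n + (-1/4)·(-1)^n.
At n = 9: a_9 = -14762.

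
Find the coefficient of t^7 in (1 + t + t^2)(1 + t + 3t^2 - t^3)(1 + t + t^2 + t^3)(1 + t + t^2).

(1 + t + t^2) has coefficients 1,1,1 for degrees 0…2.
(1 + t + 3t^2 - t^3) has coefficients 1,1,3,-1,0,0,0,0 for degrees 0…7.
Multiplying by (1 + t + t^2 + t^3) gives running coefficients 1,2,5,4,3,2,-1,0 for degrees 0…7.
Finally multiplying by (1 + t + t^2), the product of all factors after the first has coefficients 1,3,8,11,12,9,4,1 for degrees 0…7.
[t^7] = 1·1 + 1·4 + 1·9 = 14.

14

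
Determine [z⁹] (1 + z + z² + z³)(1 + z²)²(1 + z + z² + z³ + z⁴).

5

(1 + z + z² + z³) has coefficients 1,1,1,1 for degrees 0…3.
(1 + z²)² has coefficients 1,0,2,0,1,0,0,0,0,0 for degrees 0…9.
Finally multiplying by (1 + z + z² + z³ + z⁴), the product of all factors after the first has coefficients 1,1,3,3,4,3,3,1,1,0 for degrees 0…9.
[z⁹] = 1·0 + 1·1 + 1·1 + 1·3 = 5.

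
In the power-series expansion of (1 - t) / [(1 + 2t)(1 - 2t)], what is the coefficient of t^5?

-16

Partial fractions give a closed form: a_n = (3/4)·(-2)^n + (1/4)·2^n.
At n = 5: a_5 = -16.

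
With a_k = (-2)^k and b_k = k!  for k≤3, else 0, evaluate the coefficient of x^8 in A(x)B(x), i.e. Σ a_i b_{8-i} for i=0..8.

64

The convolution is the x^8 coefficient of A(x)B(x).
Σ = 1·0 − 2·0 + 4·0 − 8·0 + 16·0 − 32·6 + 64·2 − 128·1 + 256·1 = 64.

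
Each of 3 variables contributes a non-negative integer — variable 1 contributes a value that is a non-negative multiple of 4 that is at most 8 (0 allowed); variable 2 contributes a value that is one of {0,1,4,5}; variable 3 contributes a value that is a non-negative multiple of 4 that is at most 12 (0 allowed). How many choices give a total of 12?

6

The generating function for the choices is (1 + t^4 + t^8)·(1 + t + t^4 + t^5)·(1 + t^4 + t^8 + t^12); the count is [t^12].
(1 + t^4 + t^8) has coefficients 1,0,0,0,1,0,0,0,1 for degrees 0…8.
(1 + t + t^4 + t^5) has coefficients 1,1,0,0,1,1,0,0,0,0,0,0,0 for degrees 0…12.
Finally multiplying by (1 + t^4 + t^8 + t^12), the product of all factors after the first has coefficients 1,1,0,0,2,2,0,0,2,2,0,0,2 for degrees 0…12.
[t^12] = 1·2 + 1·2 + 1·2 = 6.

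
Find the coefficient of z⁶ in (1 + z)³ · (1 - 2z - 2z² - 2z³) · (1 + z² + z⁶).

-15

(1 + z)³ has coefficients 1,3,3,1 for degrees 0…3.
(1 - 2z - 2z² - 2z³) has coefficients 1,-2,-2,-2,0,0,0 for degrees 0…6.
Finally multiplying by (1 + z² + z⁶), the product of all factors after the first has coefficients 1,-2,-1,-4,-2,-2,1 for degrees 0…6.
[z⁶] = 1·1 + 3·(-2) + 3·(-2) + 1·(-4) = -15.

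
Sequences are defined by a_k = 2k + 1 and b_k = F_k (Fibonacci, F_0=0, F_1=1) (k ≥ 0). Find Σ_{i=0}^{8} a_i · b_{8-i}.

Write out a_i and b_{8-i} for i = 0,…,8 and sum the products.
Σ = 1·21 + 3·13 + 5·8 + 7·5 + 9·3 + 11·2 + 13·1 + 15·1 + 17·0 = 212.

212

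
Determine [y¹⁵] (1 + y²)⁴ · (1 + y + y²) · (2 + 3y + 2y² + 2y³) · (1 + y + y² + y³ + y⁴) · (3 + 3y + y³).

(1 + y²)⁴ has coefficients 1,0,4,0,6,0,4,0,1 for degrees 0…8.
(1 + y + y²) has coefficients 1,1,1,0,0,0,0,0,0,0,0,0,0,0,0,0 for degrees 0…15.
Multiplying by (2 + 3y + 2y² + 2y³) gives running coefficients 2,5,7,7,4,2,0,0,0,0,0,0,0,0,0,0 for degrees 0…15.
Multiplying by (1 + y + y² + y³ + y⁴) gives running coefficients 2,7,14,21,25,25,20,13,6,2,0,0,0,0,0,0 for degrees 0…15.
Finally multiplying by (3 + 3y + y³), the product of all factors after the first has coefficients 6,27,63,107,145,164,156,124,82,44,19,6,2,0,0,0 for degrees 0…15.
[y¹⁵] = 1·0 + 4·0 + 6·6 + 4·44 + 1·124 = 336.

336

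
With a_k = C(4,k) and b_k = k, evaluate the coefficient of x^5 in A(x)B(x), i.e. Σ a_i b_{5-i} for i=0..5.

Write out a_i and b_{5-i} for i = 0,…,5 and sum the products.
Σ = 1·5 + 4·4 + 6·3 + 4·2 + 1·1 + 0·0 = 48.

48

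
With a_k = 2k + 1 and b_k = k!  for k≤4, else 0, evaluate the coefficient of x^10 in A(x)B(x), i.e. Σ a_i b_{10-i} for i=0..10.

476

This is [x^10] in the product of the two ordinary generating functions.
Σ = 1·0 + 3·0 + 5·0 + 7·0 + 9·0 + 11·0 + 13·24 + 15·6 + 17·2 + 19·1 + 21·1 = 476.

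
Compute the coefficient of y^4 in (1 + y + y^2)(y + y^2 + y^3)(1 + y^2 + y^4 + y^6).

(1 + y + y^2) has coefficients 1,1,1 for degrees 0…2.
(y + y^2 + y^3) has coefficients 0,1,1,1,0 for degrees 0…4.
Finally multiplying by (1 + y^2 + y^4 + y^6), the product of all factors after the first has coefficients 0,1,1,2,1 for degrees 0…4.
[y^4] = 1·1 + 1·2 + 1·1 = 4.

4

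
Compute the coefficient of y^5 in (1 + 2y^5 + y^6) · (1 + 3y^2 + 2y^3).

2

(1 + 2y^5 + y^6) has coefficients 1,0,0,0,0,2 for degrees 0…5.
(1 + 3y^2 + 2y^3) has coefficients 1,0,3,2,0,0 for degrees 0…5.
[y^5] = 1·0 + 2·1 = 2.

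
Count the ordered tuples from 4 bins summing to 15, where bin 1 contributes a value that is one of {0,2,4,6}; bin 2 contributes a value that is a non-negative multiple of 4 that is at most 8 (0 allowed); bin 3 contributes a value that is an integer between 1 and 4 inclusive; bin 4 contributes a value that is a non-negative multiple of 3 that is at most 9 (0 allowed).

The generating function for the choices is (1 + z^2 + z^4 + z^6)·(1 + z^4 + z^8)·(z + z^2 + z^3 + z^4)·(1 + z^3 + z^6 + z^9); the count is [z^15].
(1 + z^2 + z^4 + z^6) has coefficients 1,0,1,0,1,0,1 for degrees 0…6.
(1 + z^4 + z^8) has coefficients 1,0,0,0,1,0,0,0,1,0,0,0,0,0,0,0 for degrees 0…15.
Multiplying by (z + z^2 + z^3 + z^4) gives running coefficients 0,1,1,1,1,1,1,1,1,1,1,1,1,0,0,0 for degrees 0…15.
Finally multiplying by (1 + z^3 + z^6 + z^9), the product of all factors after the first has coefficients 0,1,1,1,2,2,2,3,3,3,4,4,4,3,3,3 for degrees 0…15.
[z^15] = 1·3 + 1·3 + 1·4 + 1·3 = 13.

13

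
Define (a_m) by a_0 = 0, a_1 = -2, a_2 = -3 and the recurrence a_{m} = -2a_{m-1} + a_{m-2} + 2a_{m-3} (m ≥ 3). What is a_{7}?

The ordinary generating function has denominator 1 + 2q - q^2 - 2q^3.
Iterating the recurrence: a_0,…,a_{7} = 0, -2, -3, 4, -15, 28, -63, 124.

124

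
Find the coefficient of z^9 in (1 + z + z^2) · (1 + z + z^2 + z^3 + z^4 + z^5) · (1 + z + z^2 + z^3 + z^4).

(1 + z + z^2) has coefficients 1,1,1 for degrees 0…2.
(1 + z + z^2 + z^3 + z^4 + z^5) has coefficients 1,1,1,1,1,1,0,0,0,0 for degrees 0…9.
Finally multiplying by (1 + z + z^2 + z^3 + z^4), the product of all factors after the first has coefficients 1,2,3,4,5,5,4,3,2,1 for degrees 0…9.
[z^9] = 1·1 + 1·2 + 1·3 = 6.

6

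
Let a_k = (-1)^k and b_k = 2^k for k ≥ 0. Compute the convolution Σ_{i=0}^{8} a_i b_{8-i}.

Write out a_i and b_{8-i} for i = 0,…,8 and sum the products.
Σ = 1·256 − 1·128 + 1·64 − 1·32 + 1·16 − 1·8 + 1·4 − 1·2 + 1·1 = 171.

171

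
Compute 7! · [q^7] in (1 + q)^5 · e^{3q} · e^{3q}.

8898336

The EGF product rule gives c_7 = Σ_{k_1+k_2+k_3=7} C(7; k_1,k_2,k_3) · ∏ g_i(k_i), where (1+q)^5 gives the falling factorial (5)_k; e^{3q} gives (3)^k; e^{3q} gives (3)^k.
g_1(k) for k = 0…7: 1, 5, 20, 60, 120, 120, 0, 0.
g_2(k) for k = 0…7: 1, 3, 9, 27, 81, 243, 729, 2187.
g_3(k) for k = 0…7: 1, 3, 9, 27, 81, 243, 729, 2187.
First combine the last two factors: h(k) = Σ_j C(k,j)·g_2(j)·g_3(k−j) for k = 0…7: 1, 6, 36, 216, 1296, 7776, 46656, 279936.
c_7 = Σ_k C(7,k)·g_1(k)·h(7−k) = 1·1·279936 + 7·5·46656 + 21·20·7776 + 35·60·1296 + 35·120·216 + 21·120·36 = 279936 + 1632960 + 3265920 + 2721600 + 907200 + 90720 = 8898336.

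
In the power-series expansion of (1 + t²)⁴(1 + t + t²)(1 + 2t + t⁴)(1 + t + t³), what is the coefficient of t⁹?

67

(1 + t²)⁴ has coefficients 1,0,4,0,6,0,4,0,1 for degrees 0…8.
(1 + t + t²) has coefficients 1,1,1,0,0,0,0,0,0,0 for degrees 0…9.
Multiplying by (1 + 2t + t⁴) gives running coefficients 1,3,3,2,1,1,1,0,0,0 for degrees 0…9.
Finally multiplying by (1 + t + t³), the product of all factors after the first has coefficients 1,4,6,6,6,5,4,2,1,1 for degrees 0…9.
[t⁹] = 1·1 + 4·2 + 6·5 + 4·6 + 1·4 = 67.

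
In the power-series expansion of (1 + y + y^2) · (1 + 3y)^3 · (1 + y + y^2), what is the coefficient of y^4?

154

(1 + y + y^2) has coefficients 1,1,1 for degrees 0…2.
(1 + 3y)^3 has coefficients 1,9,27,27,0 for degrees 0…4.
Finally multiplying by (1 + y + y^2), the product of all factors after the first has coefficients 1,10,37,63,54 for degrees 0…4.
[y^4] = 1·54 + 1·63 + 1·37 = 154.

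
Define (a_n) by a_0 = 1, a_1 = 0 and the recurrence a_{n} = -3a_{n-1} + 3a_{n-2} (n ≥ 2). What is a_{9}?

The ordinary generating function has denominator 1 + 3z - 3z^2.
Iterating the recurrence: a_0,…,a_{9} = 1, 0, 3, -9, 36, -135, 513, -1944, 7371, -27945.

-27945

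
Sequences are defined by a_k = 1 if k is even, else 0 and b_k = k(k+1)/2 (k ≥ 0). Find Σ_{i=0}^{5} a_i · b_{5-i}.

22

The convolution is the x^5 coefficient of A(x)B(x).
Σ = 1·15 + 0·10 + 1·6 + 0·3 + 1·1 + 0·0 = 22.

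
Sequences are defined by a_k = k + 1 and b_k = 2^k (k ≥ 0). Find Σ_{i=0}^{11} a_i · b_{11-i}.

8178

The convolution is the x^11 coefficient of A(x)B(x).
Σ = 1·2048 + 2·1024 + 3·512 + 4·256 + 5·128 + 6·64 + 7·32 + 8·16 + 9·8 + 10·4 + 11·2 + 12·1 = 8178.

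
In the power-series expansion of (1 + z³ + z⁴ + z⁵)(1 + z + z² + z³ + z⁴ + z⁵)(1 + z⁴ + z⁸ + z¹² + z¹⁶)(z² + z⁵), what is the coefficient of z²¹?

(1 + z³ + z⁴ + z⁵) has coefficients 1,0,0,1,1,1 for degrees 0…5.
(1 + z + z² + z³ + z⁴ + z⁵) has coefficients 1,1,1,1,1,1,0,0,0,0,0,0,0,0,0,0,0,0,0,0,0,0 for degrees 0…21.
Multiplying by (1 + z⁴ + z⁸ + z¹² + z¹⁶) gives running coefficients 1,1,1,1,2,2,1,1,2,2,1,1,2,2,1,1,2,2,1,1,1,1 for degrees 0…21.
Finally multiplying by (z² + z⁵), the product of all factors after the first has coefficients 0,0,1,1,1,2,3,3,2,3,4,3,2,3,4,3,2,3,4,3,2,3 for degrees 0…21.
[z²¹] = 1·3 + 1·4 + 1·3 + 1·2 = 12.

12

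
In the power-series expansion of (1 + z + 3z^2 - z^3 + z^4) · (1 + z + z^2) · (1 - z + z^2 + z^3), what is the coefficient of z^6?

7

(1 + z + 3z^2 - z^3 + z^4) has coefficients 1,1,3,-1,1 for degrees 0…4.
(1 + z + z^2) has coefficients 1,1,1,0,0,0,0 for degrees 0…6.
Finally multiplying by (1 - z + z^2 + z^3), the product of all factors after the first has coefficients 1,0,1,1,2,1,0 for degrees 0…6.
[z^6] = 1·0 + 1·1 + 3·2 − 1·1 + 1·1 = 7.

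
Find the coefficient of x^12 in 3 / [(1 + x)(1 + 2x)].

24573

Partial fractions give a closed form: a_n = (-3)·(-1)^n + (6)·(-2)^n.
At n = 12: a_12 = 24573.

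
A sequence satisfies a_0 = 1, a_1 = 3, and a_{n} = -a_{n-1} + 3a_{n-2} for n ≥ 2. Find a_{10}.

-1953

The ordinary generating function has denominator 1 + z - 3z^2.
Iterating the recurrence: a_0,…,a_{10} = 1, 3, 0, 9, -9, 36, -63, 171, -360, 873, -1953.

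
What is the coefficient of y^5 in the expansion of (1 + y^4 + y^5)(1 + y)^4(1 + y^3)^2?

(1 + y^4 + y^5) has coefficients 1,0,0,0,1,1 for degrees 0…5.
(1 + y)^4 has coefficients 1,4,6,4,1,0 for degrees 0…5.
Finally multiplying by (1 + y^3)^2, the product of all factors after the first has coefficients 1,4,6,6,9,12 for degrees 0…5.
[y^5] = 1·12 + 1·4 + 1·1 = 17.

17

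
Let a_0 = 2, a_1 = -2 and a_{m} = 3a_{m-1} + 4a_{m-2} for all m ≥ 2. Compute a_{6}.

2

The ordinary generating function has denominator 1 - 3x - 4x^2.
Iterating the recurrence: a_0,…,a_{6} = 2, -2, 2, -2, 2, -2, 2.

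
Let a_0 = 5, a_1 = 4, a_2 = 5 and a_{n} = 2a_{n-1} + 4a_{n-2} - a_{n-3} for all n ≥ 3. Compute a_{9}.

19209

The ordinary generating function has denominator 1 - 2t - 4t^2 + t^3.
Iterating the recurrence: a_0,…,a_{9} = 5, 4, 5, 21, 58, 195, 601, 1924, 6057, 19209.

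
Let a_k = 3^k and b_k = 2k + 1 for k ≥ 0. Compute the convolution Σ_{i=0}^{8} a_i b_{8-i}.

19673

The convolution is the x^8 coefficient of A(x)B(x).
Σ = 1·17 + 3·15 + 9·13 + 27·11 + 81·9 + 243·7 + 729·5 + 2187·3 + 6561·1 = 19673.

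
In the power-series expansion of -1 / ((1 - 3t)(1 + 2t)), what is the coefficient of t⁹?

-11605

The denominator gives the recurrence a_n = a_(n−1) + 6a_(n−2) for n ≥ 2; the numerator fixes a_0 = -1, a_1 = -1.
Iterating: -1, -1, -7, -13, -55, -133, -463, -1261, -4039, -11605, so a_9 = -11605.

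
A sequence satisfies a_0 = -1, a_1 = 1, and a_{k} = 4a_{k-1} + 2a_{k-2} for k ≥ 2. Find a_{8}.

17264

The ordinary generating function has denominator 1 - 4q - 2q^2.
Iterating the recurrence: a_0,…,a_{8} = -1, 1, 2, 10, 44, 196, 872, 3880, 17264.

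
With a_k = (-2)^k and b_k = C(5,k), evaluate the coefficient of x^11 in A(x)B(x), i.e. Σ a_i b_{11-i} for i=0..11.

The convolution is the x^11 coefficient of A(x)B(x).
Σ = 1·0 − 2·0 + 4·0 − 8·0 + 16·0 − 32·0 + 64·1 − 128·5 + 256·10 − 512·10 + 1024·5 − 2048·1 = -64.

-64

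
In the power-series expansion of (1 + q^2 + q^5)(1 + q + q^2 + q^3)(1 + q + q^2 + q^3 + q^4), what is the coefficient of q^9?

5

(1 + q^2 + q^5) has coefficients 1,0,1,0,0,1 for degrees 0…5.
(1 + q + q^2 + q^3) has coefficients 1,1,1,1,0,0,0,0,0,0 for degrees 0…9.
Finally multiplying by (1 + q + q^2 + q^3 + q^4), the product of all factors after the first has coefficients 1,2,3,4,4,3,2,1,0,0 for degrees 0…9.
[q^9] = 1·0 + 1·1 + 1·4 = 5.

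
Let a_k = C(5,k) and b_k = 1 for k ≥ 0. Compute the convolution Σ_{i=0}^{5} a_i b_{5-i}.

This is [x^5] in the product of the two ordinary generating functions.
Σ = 1·1 + 5·1 + 10·1 + 10·1 + 5·1 + 1·1 = 32.

32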